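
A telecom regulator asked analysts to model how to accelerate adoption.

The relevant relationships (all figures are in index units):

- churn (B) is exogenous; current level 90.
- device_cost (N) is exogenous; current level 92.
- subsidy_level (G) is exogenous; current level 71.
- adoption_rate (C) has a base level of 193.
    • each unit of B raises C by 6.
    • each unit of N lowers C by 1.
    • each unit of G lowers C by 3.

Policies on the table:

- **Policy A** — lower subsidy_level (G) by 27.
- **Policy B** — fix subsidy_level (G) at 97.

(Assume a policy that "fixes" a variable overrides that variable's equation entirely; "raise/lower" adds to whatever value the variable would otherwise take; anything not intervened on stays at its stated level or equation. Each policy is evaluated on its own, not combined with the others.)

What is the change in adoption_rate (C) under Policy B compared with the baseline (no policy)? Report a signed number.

-78

Baseline:
  B = 90
  N = 92
  G = 71
  C = 193 + 6·90 − 92 − 3·71 = 428
Policy B (G := 97):
  B = 90
  N = 92
  G = 97
  C = 193 + 6·90 − 92 − 3·97 = 350
Change in C: 350 − 428 = -78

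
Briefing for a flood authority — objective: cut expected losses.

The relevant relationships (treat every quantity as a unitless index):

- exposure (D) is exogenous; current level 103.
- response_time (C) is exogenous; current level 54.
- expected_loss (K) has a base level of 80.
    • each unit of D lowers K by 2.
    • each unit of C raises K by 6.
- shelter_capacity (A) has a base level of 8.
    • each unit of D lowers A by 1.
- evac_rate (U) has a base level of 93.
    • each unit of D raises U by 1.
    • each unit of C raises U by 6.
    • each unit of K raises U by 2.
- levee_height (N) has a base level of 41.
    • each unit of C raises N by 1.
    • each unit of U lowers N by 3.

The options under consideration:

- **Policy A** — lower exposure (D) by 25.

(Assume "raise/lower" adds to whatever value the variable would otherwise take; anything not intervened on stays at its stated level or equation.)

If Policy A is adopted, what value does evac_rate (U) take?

Policy A (D − 25):
  D = 103 − 25 = 78
  C = 54
  K = 80 − 2·78 + 6·54 = 248
  U = 93 + 78 + 6·54 + 2·248 = 991

991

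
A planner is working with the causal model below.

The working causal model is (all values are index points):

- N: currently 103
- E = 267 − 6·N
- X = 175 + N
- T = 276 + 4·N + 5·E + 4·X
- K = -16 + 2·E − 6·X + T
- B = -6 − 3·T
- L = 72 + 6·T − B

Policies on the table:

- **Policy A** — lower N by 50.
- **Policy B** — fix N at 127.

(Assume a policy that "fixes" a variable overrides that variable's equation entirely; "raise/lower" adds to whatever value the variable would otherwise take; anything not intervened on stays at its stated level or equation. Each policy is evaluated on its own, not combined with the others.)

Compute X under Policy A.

Policy A (N − 50):
  N = 103 − 50 = 53
  X = 175 + 53 = 228

228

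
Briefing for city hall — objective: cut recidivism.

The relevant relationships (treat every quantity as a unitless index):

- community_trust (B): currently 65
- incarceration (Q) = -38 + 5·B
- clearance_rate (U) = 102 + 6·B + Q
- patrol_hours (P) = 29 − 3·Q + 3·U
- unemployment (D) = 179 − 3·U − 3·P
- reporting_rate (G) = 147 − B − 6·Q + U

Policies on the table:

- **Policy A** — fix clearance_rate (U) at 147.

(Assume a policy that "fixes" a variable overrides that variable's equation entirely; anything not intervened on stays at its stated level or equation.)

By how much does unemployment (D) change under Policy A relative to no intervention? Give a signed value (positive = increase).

7584

Baseline:
  B = 65
  Q = -38 + 5·65 = 287
  U = 102 + 6·65 + 287 = 779
  P = 29 − 3·287 + 3·779 = 1505
  D = 179 − 3·779 − 3·1505 = -6673
Policy A (U := 147):
  B = 65
  Q = -38 + 5·65 = 287
  U = 147
  P = 29 − 3·287 + 3·147 = -391
  D = 179 − 3·147 − 3·(-391) = 911
Change in D: 911 − (-6673) = 7584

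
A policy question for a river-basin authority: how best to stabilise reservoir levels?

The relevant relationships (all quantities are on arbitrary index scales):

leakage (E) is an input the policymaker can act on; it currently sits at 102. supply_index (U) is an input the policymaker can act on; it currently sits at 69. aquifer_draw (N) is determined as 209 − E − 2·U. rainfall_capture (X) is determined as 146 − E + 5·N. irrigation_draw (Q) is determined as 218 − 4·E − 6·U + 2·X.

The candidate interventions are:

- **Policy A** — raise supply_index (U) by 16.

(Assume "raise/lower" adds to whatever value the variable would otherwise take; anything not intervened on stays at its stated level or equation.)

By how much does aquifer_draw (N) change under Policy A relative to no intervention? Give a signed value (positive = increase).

-32

Baseline:
  E = 102
  U = 69
  N = 209 − 102 − 2·69 = -31
Policy A (U + 16):
  E = 102
  U = 69 + 16 = 85
  N = 209 − 102 − 2·85 = -63
Change in N: -63 − (-31) = -32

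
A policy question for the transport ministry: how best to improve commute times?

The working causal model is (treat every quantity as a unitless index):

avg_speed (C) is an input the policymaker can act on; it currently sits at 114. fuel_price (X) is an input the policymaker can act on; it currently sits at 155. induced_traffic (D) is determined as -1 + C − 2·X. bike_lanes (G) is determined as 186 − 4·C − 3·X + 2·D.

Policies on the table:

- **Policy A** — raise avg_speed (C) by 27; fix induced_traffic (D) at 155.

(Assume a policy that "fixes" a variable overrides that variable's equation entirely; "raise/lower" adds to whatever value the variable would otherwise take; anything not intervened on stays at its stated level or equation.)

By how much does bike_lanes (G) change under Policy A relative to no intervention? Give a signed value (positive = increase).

Baseline:
  C = 114
  X = 155
  D = -1 + 114 − 2·155 = -197
  G = 186 − 4·114 − 3·155 + 2·(-197) = -1129
Policy A (C + 27, D := 155):
  C = 114 + 27 = 141
  X = 155
  D = 155
  G = 186 − 4·141 − 3·155 + 2·155 = -533
Change in G: -533 − (-1129) = 596

596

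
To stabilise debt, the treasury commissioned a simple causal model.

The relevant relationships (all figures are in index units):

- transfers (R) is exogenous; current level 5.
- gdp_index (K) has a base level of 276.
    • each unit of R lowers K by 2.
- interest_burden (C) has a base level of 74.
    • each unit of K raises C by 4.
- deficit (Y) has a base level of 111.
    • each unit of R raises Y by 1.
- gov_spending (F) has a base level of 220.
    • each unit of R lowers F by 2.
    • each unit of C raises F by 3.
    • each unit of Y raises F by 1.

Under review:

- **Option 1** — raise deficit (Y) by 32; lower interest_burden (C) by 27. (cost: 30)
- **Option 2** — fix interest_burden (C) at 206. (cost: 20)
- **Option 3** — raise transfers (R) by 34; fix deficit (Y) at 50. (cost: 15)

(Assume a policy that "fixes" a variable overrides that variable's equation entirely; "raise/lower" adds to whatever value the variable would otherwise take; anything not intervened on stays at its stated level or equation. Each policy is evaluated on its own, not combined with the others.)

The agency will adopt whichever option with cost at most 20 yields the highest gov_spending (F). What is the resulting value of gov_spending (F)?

Option 2 (C := 206):
  R = 5
  K = 276 − 2·5 = 266
  C = 206
  Y = 111 + 5 = 116
  F = 220 − 2·5 + 3·206 + 116 = 944
Option 3 (R + 34, Y := 50):
  R = 5 + 34 = 39
  K = 276 − 2·39 = 198
  C = 74 + 4·198 = 866
  Y = 50
  F = 220 − 2·39 + 3·866 + 50 = 2790
Comparing — Option 2: F=944, Option 3: F=2790. Highest is 2790 (Option 3).

2790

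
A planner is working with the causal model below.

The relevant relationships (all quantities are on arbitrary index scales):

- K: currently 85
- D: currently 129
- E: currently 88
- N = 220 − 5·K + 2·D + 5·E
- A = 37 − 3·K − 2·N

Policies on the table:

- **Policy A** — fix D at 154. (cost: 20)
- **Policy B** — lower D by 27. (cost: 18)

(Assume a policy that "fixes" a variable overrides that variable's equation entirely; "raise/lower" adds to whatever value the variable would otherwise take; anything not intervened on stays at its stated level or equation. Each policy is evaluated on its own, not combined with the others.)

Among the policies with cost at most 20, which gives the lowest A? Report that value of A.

-1304

Policy A (D := 154):
  K = 85
  D = 154
  E = 88
  N = 220 − 5·85 + 2·154 + 5·88 = 543
  A = 37 − 3·85 − 2·543 = -1304
Policy B (D − 27):
  K = 85
  D = 129 − 27 = 102
  E = 88
  N = 220 − 5·85 + 2·102 + 5·88 = 439
  A = 37 − 3·85 − 2·439 = -1096
Comparing — Policy A: A=-1304, Policy B: A=-1096. Lowest is -1304 (Policy A).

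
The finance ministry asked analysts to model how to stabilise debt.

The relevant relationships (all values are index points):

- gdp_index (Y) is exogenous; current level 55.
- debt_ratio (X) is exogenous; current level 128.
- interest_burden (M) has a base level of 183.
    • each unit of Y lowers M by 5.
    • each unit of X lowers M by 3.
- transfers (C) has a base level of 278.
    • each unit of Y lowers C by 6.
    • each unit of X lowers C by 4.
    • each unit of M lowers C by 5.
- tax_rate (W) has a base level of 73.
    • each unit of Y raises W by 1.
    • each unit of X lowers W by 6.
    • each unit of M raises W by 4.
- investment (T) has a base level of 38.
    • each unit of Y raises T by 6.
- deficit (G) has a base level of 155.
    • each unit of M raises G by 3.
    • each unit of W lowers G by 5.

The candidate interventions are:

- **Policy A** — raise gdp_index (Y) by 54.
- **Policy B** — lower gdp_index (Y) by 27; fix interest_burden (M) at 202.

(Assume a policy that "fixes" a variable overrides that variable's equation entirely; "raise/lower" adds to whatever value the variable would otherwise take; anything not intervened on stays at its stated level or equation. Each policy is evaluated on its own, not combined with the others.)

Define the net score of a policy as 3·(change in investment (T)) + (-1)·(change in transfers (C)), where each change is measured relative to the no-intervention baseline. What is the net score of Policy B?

Baseline:
  Y = 55
  X = 128
  M = 183 − 5·55 − 3·128 = -476
  C = 278 − 6·55 − 4·128 − 5·(-476) = 1816
  T = 38 + 6·55 = 368
Policy B (Y − 27, M := 202):
  Y = 55 − 27 = 28
  X = 128
  M = 202
  C = 278 − 6·28 − 4·128 − 5·202 = -1412
  T = 38 + 6·28 = 206
ΔT = 206 − 368 = -162; ΔC = -1412 − 1816 = -3228
Score = 3·(-162) + (-1)·(-3228) = 2742

2742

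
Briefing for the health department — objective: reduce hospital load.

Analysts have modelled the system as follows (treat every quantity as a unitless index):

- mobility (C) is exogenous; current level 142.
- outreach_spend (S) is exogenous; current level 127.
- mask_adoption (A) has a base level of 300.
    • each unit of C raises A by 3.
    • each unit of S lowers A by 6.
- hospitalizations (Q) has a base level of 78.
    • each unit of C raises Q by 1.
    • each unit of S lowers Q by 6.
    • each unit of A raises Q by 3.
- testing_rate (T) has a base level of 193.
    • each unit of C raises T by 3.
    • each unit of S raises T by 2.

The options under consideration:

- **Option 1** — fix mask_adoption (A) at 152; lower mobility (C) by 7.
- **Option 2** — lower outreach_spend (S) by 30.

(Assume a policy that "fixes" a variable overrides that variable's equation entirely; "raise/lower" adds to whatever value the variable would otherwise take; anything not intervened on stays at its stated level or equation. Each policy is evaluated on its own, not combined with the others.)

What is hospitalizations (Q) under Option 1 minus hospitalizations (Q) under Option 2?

-163

Option 1 (A := 152, C − 7):
  C = 142 − 7 = 135
  S = 127
  A = 152
  Q = 78 + 135 − 6·127 + 3·152 = -93
Option 2 (S − 30):
  C = 142
  S = 127 − 30 = 97
  A = 300 + 3·142 − 6·97 = 144
  Q = 78 + 142 − 6·97 + 3·144 = 70
Q: -93 − 70 = -163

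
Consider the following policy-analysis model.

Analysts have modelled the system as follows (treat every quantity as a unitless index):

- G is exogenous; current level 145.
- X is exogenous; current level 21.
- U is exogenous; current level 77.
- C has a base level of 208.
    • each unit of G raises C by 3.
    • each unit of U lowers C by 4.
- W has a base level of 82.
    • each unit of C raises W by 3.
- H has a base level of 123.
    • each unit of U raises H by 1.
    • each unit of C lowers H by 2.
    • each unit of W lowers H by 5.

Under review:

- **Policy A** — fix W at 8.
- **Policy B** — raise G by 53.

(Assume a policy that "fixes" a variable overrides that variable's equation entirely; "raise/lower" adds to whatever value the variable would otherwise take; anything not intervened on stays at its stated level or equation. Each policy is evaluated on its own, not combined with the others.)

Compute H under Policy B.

-8608

Policy B (G + 53):
  G = 145 + 53 = 198
  U = 77
  C = 208 + 3·198 − 4·77 = 494
  W = 82 + 3·494 = 1564
  H = 123 + 77 − 2·494 − 5·1564 = -8608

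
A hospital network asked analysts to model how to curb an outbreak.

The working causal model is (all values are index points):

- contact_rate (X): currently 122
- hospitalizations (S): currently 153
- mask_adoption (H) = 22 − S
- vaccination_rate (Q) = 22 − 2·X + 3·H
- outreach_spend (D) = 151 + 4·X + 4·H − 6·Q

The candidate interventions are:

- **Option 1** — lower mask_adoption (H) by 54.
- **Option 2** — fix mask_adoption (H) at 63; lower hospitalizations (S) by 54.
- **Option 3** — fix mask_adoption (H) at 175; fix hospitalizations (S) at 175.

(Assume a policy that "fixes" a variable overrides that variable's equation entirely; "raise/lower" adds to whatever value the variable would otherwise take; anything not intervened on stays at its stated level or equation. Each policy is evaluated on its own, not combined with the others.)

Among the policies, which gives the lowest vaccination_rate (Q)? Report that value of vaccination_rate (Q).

Option 1 (H − 54):
  X = 122
  S = 153
  H = 22 − 153 (−54 from intervention) = -185
  Q = 22 − 2·122 + 3·(-185) = -777
Option 2 (H := 63, S − 54):
  X = 122
  S = 153 − 54 = 99
  H = 63
  Q = 22 − 2·122 + 3·63 = -33
Option 3 (H := 175, S := 175):
  X = 122
  S = 175
  H = 175
  Q = 22 − 2·122 + 3·175 = 303
Comparing — Option 1: Q=-777, Option 2: Q=-33, Option 3: Q=303. Lowest is -777 (Option 1).

-777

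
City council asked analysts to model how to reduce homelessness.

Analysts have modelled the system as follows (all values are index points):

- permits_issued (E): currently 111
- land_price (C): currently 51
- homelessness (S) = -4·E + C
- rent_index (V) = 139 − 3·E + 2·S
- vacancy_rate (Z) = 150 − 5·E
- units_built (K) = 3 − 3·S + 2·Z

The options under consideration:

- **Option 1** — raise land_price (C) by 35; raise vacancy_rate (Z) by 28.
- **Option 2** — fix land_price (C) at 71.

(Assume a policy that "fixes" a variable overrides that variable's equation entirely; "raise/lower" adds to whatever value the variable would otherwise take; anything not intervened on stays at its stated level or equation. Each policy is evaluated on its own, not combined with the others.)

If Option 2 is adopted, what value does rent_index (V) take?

-940

Option 2 (C := 71):
  E = 111
  C = 71
  S = 0 − 4·111 + 71 = -373
  V = 139 − 3·111 + 2·(-373) = -940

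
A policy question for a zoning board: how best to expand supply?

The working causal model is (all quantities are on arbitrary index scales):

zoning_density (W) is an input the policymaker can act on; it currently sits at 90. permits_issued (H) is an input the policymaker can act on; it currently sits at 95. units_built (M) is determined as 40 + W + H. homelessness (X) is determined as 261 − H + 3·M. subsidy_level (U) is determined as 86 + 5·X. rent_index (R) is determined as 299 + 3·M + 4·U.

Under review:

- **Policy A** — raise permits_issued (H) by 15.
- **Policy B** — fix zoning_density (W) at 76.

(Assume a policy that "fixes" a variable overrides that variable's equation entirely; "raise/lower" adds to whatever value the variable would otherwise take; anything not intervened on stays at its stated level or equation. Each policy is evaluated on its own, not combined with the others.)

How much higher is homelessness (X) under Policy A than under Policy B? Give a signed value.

Policy A (H + 15):
  W = 90
  H = 95 + 15 = 110
  M = 40 + 90 + 110 = 240
  X = 261 − 110 + 3·240 = 871
Policy B (W := 76):
  W = 76
  H = 95
  M = 40 + 76 + 95 = 211
  X = 261 − 95 + 3·211 = 799
X: 871 − 799 = 72

72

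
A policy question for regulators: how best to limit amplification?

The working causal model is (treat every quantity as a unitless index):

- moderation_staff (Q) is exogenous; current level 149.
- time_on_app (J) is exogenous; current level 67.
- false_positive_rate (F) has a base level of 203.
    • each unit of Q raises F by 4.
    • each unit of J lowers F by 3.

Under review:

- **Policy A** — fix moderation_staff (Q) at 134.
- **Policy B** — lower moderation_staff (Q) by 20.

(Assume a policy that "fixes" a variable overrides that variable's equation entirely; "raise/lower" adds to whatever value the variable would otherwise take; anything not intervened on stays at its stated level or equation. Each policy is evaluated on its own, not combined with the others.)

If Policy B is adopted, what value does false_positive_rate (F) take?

518

Policy B (Q − 20):
  Q = 149 − 20 = 129
  J = 67
  F = 203 + 4·129 − 3·67 = 518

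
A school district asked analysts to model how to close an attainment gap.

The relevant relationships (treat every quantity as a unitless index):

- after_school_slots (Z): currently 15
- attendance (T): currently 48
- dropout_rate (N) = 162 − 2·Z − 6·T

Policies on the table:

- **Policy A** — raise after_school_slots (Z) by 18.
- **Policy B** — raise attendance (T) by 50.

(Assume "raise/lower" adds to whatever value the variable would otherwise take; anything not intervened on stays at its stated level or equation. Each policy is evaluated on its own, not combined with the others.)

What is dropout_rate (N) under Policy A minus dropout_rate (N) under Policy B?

Policy A (Z + 18):
  Z = 15 + 18 = 33
  T = 48
  N = 162 − 2·33 − 6·48 = -192
Policy B (T + 50):
  Z = 15
  T = 48 + 50 = 98
  N = 162 − 2·15 − 6·98 = -456
N: -192 − (-456) = 264

264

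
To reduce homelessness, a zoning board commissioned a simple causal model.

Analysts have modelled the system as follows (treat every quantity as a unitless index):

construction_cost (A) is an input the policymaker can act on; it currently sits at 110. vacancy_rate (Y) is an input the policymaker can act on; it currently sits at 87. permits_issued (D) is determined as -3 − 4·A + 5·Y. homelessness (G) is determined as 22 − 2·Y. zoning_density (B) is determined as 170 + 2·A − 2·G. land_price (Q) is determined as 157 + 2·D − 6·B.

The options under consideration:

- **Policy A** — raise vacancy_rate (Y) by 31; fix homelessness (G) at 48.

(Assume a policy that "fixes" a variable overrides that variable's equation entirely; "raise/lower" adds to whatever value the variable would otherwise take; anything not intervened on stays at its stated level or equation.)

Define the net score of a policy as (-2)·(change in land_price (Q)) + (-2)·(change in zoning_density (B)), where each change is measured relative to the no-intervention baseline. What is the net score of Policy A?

Baseline:
  A = 110
  Y = 87
  D = -3 − 4·110 + 5·87 = -8
  G = 22 − 2·87 = -152
  B = 170 + 2·110 − 2·(-152) = 694
  Q = 157 + 2·(-8) − 6·694 = -4023
Policy A (Y + 31, G := 48):
  A = 110
  Y = 87 + 31 = 118
  D = -3 − 4·110 + 5·118 = 147
  G = 48
  B = 170 + 2·110 − 2·48 = 294
  Q = 157 + 2·147 − 6·294 = -1313
ΔQ = -1313 − (-4023) = 2710; ΔB = 294 − 694 = -400
Score = (-2)·2710 + (-2)·(-400) = -4620

-4620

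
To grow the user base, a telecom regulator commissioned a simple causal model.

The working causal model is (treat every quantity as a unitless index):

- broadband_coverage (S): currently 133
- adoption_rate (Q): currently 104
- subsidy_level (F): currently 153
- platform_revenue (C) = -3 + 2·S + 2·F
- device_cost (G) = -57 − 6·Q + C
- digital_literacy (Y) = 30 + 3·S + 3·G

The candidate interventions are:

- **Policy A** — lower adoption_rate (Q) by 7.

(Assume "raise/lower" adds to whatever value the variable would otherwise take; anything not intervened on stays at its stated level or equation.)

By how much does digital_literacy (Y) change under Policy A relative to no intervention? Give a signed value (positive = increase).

Baseline:
  S = 133
  Q = 104
  F = 153
  C = -3 + 2·133 + 2·153 = 569
  G = -57 − 6·104 + 569 = -112
  Y = 30 + 3·133 + 3·(-112) = 93
Policy A (Q − 7):
  S = 133
  Q = 104 − 7 = 97
  F = 153
  C = -3 + 2·133 + 2·153 = 569
  G = -57 − 6·97 + 569 = -70
  Y = 30 + 3·133 + 3·(-70) = 219
Change in Y: 219 − 93 = 126

126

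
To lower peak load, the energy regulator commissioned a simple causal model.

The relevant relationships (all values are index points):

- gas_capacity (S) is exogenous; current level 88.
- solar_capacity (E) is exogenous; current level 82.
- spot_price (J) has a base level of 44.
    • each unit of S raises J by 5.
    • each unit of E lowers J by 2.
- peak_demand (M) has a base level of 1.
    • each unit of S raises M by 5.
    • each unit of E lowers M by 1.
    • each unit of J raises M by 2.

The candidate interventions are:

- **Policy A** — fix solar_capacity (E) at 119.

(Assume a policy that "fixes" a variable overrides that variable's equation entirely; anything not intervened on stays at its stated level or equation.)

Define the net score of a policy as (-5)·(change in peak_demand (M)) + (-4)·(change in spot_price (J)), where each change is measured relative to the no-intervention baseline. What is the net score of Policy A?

Baseline:
  S = 88
  E = 82
  J = 44 + 5·88 − 2·82 = 320
  M = 1 + 5·88 − 82 + 2·320 = 999
Policy A (E := 119):
  S = 88
  E = 119
  J = 44 + 5·88 − 2·119 = 246
  M = 1 + 5·88 − 119 + 2·246 = 814
ΔM = 814 − 999 = -185; ΔJ = 246 − 320 = -74
Score = (-5)·(-185) + (-4)·(-74) = 1221

1221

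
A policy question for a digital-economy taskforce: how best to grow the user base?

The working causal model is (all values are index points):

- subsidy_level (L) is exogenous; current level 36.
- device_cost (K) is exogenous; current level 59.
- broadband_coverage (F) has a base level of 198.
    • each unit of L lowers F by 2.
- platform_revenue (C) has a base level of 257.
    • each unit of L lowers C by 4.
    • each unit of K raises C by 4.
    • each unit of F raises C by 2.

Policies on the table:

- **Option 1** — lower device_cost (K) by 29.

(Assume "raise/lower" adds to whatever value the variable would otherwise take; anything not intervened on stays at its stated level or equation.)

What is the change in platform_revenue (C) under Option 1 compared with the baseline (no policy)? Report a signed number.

Baseline:
  L = 36
  K = 59
  F = 198 − 2·36 = 126
  C = 257 − 4·36 + 4·59 + 2·126 = 601
Option 1 (K − 29):
  L = 36
  K = 59 − 29 = 30
  F = 198 − 2·36 = 126
  C = 257 − 4·36 + 4·30 + 2·126 = 485
Change in C: 485 − 601 = -116

-116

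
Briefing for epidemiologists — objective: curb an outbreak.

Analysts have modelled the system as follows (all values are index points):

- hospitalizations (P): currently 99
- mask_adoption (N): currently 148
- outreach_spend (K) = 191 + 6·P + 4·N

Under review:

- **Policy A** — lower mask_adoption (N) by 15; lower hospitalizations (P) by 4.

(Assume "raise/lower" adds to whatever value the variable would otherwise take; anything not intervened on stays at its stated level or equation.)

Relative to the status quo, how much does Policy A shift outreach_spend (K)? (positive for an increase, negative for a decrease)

Baseline:
  P = 99
  N = 148
  K = 191 + 6·99 + 4·148 = 1377
Policy A (N − 15, P − 4):
  P = 99 − 4 = 95
  N = 148 − 15 = 133
  K = 191 + 6·95 + 4·133 = 1293
Change in K: 1293 − 1377 = -84

-84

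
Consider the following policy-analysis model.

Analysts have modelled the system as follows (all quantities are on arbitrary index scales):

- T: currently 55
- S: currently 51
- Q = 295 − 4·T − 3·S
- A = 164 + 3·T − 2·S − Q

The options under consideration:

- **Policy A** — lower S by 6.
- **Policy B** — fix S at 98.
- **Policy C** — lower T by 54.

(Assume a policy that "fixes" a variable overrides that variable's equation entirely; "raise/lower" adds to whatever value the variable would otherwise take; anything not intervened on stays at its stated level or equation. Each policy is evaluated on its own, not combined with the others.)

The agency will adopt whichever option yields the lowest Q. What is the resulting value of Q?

Policy A (S − 6):
  T = 55
  S = 51 − 6 = 45
  Q = 295 − 4·55 − 3·45 = -60
Policy B (S := 98):
  T = 55
  S = 98
  Q = 295 − 4·55 − 3·98 = -219
Policy C (T − 54):
  T = 55 − 54 = 1
  S = 51
  Q = 295 − 4·1 − 3·51 = 138
Comparing — Policy A: Q=-60, Policy B: Q=-219, Policy C: Q=138. Lowest is -219 (Policy B).

-219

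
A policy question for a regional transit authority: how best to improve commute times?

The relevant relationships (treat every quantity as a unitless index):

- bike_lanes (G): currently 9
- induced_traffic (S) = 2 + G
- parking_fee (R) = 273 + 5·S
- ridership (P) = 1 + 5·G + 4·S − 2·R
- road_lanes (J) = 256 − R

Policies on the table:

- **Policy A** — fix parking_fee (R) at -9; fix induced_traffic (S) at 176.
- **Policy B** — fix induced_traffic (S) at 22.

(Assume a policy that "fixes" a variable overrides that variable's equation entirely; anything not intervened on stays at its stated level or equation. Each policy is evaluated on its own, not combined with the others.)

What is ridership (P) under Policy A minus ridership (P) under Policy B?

Policy A (R := -9, S := 176):
  G = 9
  S = 176
  R = -9
  P = 1 + 5·9 + 4·176 − 2·(-9) = 768
Policy B (S := 22):
  G = 9
  S = 22
  R = 273 + 5·22 = 383
  P = 1 + 5·9 + 4·22 − 2·383 = -632
P: 768 − (-632) = 1400

1400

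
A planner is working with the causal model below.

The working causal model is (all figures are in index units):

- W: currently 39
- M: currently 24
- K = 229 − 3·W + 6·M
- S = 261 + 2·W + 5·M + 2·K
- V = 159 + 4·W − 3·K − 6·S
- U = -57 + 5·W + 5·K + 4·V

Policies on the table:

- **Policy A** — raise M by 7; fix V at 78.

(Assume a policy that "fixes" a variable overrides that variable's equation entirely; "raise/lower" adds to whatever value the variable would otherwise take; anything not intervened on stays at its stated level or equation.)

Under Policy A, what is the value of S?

Policy A (M + 7, V := 78):
  W = 39
  M = 24 + 7 = 31
  K = 229 − 3·39 + 6·31 = 298
  S = 261 + 2·39 + 5·31 + 2·298 = 1090

1090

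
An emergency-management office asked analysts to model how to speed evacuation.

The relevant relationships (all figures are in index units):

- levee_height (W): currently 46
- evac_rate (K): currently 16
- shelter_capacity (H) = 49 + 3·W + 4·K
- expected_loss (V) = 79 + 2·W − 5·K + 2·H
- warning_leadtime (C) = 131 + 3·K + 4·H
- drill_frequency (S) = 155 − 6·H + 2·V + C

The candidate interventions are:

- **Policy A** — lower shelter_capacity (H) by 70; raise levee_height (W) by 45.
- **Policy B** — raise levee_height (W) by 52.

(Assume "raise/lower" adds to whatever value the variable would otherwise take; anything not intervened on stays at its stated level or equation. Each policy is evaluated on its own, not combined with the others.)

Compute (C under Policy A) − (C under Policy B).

-364

Policy A (H − 70, W + 45):
  W = 46 + 45 = 91
  K = 16
  H = 49 + 3·91 + 4·16 (−70 from intervention) = 316
  C = 131 + 3·16 + 4·316 = 1443
Policy B (W + 52):
  W = 46 + 52 = 98
  K = 16
  H = 49 + 3·98 + 4·16 = 407
  C = 131 + 3·16 + 4·407 = 1807
C: 1443 − 1807 = -364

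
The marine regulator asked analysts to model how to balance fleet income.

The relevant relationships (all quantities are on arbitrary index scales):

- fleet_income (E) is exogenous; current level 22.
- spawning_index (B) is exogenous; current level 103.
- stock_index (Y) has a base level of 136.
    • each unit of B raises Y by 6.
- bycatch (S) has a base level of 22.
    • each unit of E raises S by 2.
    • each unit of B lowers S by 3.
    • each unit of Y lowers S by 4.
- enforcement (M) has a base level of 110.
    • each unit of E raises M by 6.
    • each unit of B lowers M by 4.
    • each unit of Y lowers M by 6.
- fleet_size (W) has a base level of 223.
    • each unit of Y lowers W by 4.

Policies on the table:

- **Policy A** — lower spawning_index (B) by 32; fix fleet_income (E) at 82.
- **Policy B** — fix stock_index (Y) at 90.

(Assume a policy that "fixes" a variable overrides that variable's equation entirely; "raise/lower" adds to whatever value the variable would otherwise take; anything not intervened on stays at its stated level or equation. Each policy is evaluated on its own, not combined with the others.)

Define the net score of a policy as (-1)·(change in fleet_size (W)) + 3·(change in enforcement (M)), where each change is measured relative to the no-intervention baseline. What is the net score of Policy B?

9296

Baseline:
  E = 22
  B = 103
  Y = 136 + 6·103 = 754
  M = 110 + 6·22 − 4·103 − 6·754 = -4694
  W = 223 − 4·754 = -2793
Policy B (Y := 90):
  E = 22
  B = 103
  Y = 90
  M = 110 + 6·22 − 4·103 − 6·90 = -710
  W = 223 − 4·90 = -137
ΔW = -137 − (-2793) = 2656; ΔM = -710 − (-4694) = 3984
Score = (-1)·2656 + 3·3984 = 9296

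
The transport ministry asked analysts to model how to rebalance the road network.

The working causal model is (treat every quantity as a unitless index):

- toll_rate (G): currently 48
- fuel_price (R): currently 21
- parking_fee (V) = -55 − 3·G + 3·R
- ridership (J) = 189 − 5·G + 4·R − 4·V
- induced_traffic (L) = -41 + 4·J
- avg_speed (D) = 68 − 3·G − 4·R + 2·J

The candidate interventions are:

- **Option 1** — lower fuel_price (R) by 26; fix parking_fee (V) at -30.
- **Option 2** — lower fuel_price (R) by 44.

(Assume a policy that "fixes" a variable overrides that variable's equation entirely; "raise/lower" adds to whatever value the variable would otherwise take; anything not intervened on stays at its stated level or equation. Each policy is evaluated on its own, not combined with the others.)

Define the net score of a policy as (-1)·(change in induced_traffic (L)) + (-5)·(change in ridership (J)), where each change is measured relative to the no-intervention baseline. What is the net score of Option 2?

-3168

Baseline:
  G = 48
  R = 21
  V = -55 − 3·48 + 3·21 = -136
  J = 189 − 5·48 + 4·21 − 4·(-136) = 577
  L = -41 + 4·577 = 2267
Option 2 (R − 44):
  G = 48
  R = 21 − 44 = -23
  V = -55 − 3·48 + 3·(-23) = -268
  J = 189 − 5·48 + 4·(-23) − 4·(-268) = 929
  L = -41 + 4·929 = 3675
ΔL = 3675 − 2267 = 1408; ΔJ = 929 − 577 = 352
Score = (-1)·1408 + (-5)·352 = -3168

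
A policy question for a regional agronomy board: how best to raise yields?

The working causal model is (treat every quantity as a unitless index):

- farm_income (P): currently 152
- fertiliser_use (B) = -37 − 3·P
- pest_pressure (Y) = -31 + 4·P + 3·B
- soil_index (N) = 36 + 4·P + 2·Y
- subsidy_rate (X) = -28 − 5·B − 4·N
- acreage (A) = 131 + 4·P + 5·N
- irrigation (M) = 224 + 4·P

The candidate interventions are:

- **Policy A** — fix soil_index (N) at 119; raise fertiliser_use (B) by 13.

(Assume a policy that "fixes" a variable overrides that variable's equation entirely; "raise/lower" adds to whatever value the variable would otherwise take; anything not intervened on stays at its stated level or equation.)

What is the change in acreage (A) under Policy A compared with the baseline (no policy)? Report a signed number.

6395

Baseline:
  P = 152
  B = -37 − 3·152 = -493
  Y = -31 + 4·152 + 3·(-493) = -902
  N = 36 + 4·152 + 2·(-902) = -1160
  A = 131 + 4·152 + 5·(-1160) = -5061
Policy A (N := 119, B + 13):
  P = 152
  B = -37 − 3·152 (+13 from intervention) = -480
  Y = -31 + 4·152 + 3·(-480) = -863
  N = 119
  A = 131 + 4·152 + 5·119 = 1334
Change in A: 1334 − (-5061) = 6395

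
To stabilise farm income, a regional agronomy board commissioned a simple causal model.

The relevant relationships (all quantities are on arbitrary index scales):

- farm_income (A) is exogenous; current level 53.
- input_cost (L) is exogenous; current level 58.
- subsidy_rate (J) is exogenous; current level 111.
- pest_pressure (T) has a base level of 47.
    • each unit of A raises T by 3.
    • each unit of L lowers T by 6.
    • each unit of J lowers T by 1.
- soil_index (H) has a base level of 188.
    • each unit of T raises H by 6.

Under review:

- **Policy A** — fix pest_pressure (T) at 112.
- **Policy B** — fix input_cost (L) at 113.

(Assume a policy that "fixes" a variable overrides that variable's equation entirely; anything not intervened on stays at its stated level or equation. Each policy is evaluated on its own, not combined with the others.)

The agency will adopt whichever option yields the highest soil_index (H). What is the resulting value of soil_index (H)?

Policy A (T := 112):
  A = 53
  L = 58
  J = 111
  T = 112
  H = 188 + 6·112 = 860
Policy B (L := 113):
  A = 53
  L = 113
  J = 111
  T = 47 + 3·53 − 6·113 − 111 = -583
  H = 188 + 6·(-583) = -3310
Comparing — Policy A: H=860, Policy B: H=-3310. Highest is 860 (Policy A).

860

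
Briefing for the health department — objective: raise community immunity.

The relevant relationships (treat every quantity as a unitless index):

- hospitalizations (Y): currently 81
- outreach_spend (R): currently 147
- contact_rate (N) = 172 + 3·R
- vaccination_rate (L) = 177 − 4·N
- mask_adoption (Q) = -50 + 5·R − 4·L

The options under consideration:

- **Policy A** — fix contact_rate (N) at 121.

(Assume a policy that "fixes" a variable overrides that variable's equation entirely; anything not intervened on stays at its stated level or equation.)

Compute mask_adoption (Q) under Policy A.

Policy A (N := 121):
  R = 147
  N = 121
  L = 177 − 4·121 = -307
  Q = -50 + 5·147 − 4·(-307) = 1913

1913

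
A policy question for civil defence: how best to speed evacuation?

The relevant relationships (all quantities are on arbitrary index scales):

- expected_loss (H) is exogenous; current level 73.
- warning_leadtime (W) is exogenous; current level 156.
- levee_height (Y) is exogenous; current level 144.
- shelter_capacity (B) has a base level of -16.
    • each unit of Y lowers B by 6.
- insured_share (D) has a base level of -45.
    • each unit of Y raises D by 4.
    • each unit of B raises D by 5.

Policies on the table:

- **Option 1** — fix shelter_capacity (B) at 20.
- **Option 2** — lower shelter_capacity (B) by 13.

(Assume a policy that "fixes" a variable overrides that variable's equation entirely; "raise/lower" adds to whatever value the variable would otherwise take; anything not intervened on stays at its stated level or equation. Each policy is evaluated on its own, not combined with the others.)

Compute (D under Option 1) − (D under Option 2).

4565

Option 1 (B := 20):
  Y = 144
  B = 20
  D = -45 + 4·144 + 5·20 = 631
Option 2 (B − 13):
  Y = 144
  B = -16 − 6·144 (−13 from intervention) = -893
  D = -45 + 4·144 + 5·(-893) = -3934
D: 631 − (-3934) = 4565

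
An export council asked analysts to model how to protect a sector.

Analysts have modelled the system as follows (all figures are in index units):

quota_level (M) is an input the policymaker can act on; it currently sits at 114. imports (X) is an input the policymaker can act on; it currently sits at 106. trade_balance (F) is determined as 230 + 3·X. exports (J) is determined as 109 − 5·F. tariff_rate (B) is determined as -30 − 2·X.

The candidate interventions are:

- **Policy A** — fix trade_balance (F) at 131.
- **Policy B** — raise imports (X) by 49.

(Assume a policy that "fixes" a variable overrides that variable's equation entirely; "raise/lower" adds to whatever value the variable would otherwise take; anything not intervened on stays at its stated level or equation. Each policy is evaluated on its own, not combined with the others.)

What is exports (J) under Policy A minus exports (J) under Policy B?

Policy A (F := 131):
  X = 106
  F = 131
  J = 109 − 5·131 = -546
Policy B (X + 49):
  X = 106 + 49 = 155
  F = 230 + 3·155 = 695
  J = 109 − 5·695 = -3366
J: -546 − (-3366) = 2820

2820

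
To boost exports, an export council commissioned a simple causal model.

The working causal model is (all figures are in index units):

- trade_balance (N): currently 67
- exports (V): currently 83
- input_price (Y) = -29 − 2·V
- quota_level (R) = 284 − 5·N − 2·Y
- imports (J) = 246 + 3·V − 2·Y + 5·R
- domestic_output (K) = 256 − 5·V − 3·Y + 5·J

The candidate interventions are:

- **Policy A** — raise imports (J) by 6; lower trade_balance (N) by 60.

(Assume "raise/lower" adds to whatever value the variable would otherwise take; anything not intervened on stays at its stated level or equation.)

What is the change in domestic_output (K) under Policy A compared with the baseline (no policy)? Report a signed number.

Baseline:
  N = 67
  V = 83
  Y = -29 − 2·83 = -195
  R = 284 − 5·67 − 2·(-195) = 339
  J = 246 + 3·83 − 2·(-195) + 5·339 = 2580
  K = 256 − 5·83 − 3·(-195) + 5·2580 = 13326
Policy A (J + 6, N − 60):
  N = 67 − 60 = 7
  V = 83
  Y = -29 − 2·83 = -195
  R = 284 − 5·7 − 2·(-195) = 639
  J = 246 + 3·83 − 2·(-195) + 5·639 (+6 from intervention) = 4086
  K = 256 − 5·83 − 3·(-195) + 5·4086 = 20856
Change in K: 20856 − 13326 = 7530

7530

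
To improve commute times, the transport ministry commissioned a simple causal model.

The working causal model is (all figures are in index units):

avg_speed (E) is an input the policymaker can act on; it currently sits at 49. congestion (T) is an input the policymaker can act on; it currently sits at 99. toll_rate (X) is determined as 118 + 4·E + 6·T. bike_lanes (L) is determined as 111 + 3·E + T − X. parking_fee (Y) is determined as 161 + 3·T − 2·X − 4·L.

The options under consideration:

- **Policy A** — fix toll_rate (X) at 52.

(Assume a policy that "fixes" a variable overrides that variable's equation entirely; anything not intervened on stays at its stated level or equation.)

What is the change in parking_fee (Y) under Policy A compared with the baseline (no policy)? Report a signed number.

Baseline:
  E = 49
  T = 99
  X = 118 + 4·49 + 6·99 = 908
  L = 111 + 3·49 + 99 − 908 = -551
  Y = 161 + 3·99 − 2·908 − 4·(-551) = 846
Policy A (X := 52):
  E = 49
  T = 99
  X = 52
  L = 111 + 3·49 + 99 − 52 = 305
  Y = 161 + 3·99 − 2·52 − 4·305 = -866
Change in Y: -866 − 846 = -1712

-1712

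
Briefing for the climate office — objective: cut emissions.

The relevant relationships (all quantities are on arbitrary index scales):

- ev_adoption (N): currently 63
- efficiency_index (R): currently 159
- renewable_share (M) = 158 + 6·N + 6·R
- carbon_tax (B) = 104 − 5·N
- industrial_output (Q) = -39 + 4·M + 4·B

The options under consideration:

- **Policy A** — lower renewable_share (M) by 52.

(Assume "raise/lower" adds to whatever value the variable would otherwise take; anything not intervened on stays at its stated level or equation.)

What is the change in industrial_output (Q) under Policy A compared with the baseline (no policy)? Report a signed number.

Baseline:
  N = 63
  R = 159
  M = 158 + 6·63 + 6·159 = 1490
  B = 104 − 5·63 = -211
  Q = -39 + 4·1490 + 4·(-211) = 5077
Policy A (M − 52):
  N = 63
  R = 159
  M = 158 + 6·63 + 6·159 (−52 from intervention) = 1438
  B = 104 − 5·63 = -211
  Q = -39 + 4·1438 + 4·(-211) = 4869
Change in Q: 4869 − 5077 = -208

-208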